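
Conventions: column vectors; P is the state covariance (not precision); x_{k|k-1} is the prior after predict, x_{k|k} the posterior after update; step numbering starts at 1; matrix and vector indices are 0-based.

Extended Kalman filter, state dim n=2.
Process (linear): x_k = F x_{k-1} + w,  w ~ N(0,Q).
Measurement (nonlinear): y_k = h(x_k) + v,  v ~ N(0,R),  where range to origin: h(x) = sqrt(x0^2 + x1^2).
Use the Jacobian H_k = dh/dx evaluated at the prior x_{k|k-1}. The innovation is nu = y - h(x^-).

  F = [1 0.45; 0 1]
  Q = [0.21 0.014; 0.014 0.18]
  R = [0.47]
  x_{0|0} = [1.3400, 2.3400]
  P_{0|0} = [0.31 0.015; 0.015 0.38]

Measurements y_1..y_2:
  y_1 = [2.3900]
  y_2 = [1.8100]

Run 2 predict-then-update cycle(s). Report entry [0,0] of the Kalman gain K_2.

step 1: x^-=[2.3930, 2.3400]  P^-=[0.6104 0.2000; 0.2000 0.5600]  H_jac=[0.7150 0.6991]  S=[1.2557]  K=[0.4589; 0.4257]  nu=[-0.9569]  x^+=[1.9538, 1.9327]  P^+=[0.3460 -0.0453; -0.0453 0.3325]
step 2: x^-=[2.8235, 1.9327]  P^-=[0.5825 0.1183; 0.1183 0.5125]  H_jac=[0.8252 0.5648]  S=[1.1405]  K=[0.4801; 0.3394]  nu=[-1.6116]  x^+=[2.0498, 1.3856]  P^+=[0.3197 -0.0675; -0.0675 0.3811]

K[0,0] = 0.4801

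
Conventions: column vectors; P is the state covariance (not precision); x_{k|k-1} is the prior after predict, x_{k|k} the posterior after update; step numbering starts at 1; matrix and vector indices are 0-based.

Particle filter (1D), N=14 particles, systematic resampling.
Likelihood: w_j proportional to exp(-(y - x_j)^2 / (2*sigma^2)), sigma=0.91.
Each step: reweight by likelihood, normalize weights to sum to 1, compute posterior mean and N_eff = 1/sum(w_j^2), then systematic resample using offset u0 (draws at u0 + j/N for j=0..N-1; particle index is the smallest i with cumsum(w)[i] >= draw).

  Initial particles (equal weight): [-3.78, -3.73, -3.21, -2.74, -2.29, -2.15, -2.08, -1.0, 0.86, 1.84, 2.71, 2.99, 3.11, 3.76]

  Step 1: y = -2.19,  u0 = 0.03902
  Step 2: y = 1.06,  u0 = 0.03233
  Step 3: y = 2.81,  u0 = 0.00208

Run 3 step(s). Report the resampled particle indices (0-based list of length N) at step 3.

step 1: w=[0.0415, 0.0456, 0.1019, 0.1591, 0.1898, 0.1907, 0.1895, 0.0812, 0.0007, 0.0000, 0.0000, 0.0000, 0.0000, 0.0000]  mean=-2.4093  Neff=6.4767  idx=[0, 2, 2, 3, 3, 4, 4, 5, 5, 5, 6, 6, 6, 7]
step 2: w=[0.0000, 0.0002, 0.0002, 0.0017, 0.0017, 0.0122, 0.0122, 0.0212, 0.0212, 0.0212, 0.0278, 0.0278, 0.0278, 0.8247]  mean=-1.2016  Neff=1.4617  idx=[7, 10, 12, 13, 13, 13, 13, 13, 13, 13, 13, 13, 13, 13]
step 3: w=[0.0002, 0.0003, 0.0003, 0.0908, 0.0908, 0.0908, 0.0908, 0.0908, 0.0908, 0.0908, 0.0908, 0.0908, 0.0908, 0.0908]  mean=-1.0009  Neff=11.0183  idx=[3, 3, 4, 5, 6, 6, 7, 8, 9, 10, 10, 11, 12, 13]

resampled_idx = [3, 3, 4, 5, 6, 6, 7, 8, 9, 10, 10, 11, 12, 13]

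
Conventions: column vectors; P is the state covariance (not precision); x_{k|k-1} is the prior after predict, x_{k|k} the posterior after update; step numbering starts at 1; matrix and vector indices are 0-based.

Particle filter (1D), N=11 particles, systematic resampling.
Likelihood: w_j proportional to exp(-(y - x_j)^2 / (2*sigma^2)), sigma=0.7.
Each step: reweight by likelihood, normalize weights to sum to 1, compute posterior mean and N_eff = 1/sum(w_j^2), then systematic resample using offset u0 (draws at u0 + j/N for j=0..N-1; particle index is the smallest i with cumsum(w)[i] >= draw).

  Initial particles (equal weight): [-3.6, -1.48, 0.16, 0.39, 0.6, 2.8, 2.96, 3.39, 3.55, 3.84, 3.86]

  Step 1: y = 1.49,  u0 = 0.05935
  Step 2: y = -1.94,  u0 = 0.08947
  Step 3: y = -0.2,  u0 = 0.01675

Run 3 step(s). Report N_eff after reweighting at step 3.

step 1: w=[0.0000, 0.0001, 0.1337, 0.2365, 0.3623, 0.1411, 0.0896, 0.0204, 0.0107, 0.0029, 0.0026]  mean=1.1198  Neff=4.2817  idx=[2, 3, 3, 3, 4, 4, 4, 4, 5, 6, 7]
step 2: w=[0.3908, 0.1382, 0.1382, 0.1382, 0.0487, 0.0487, 0.0487, 0.0487, 0.0000, 0.0000, 0.0000]  mean=0.3410  Neff=4.5561  idx=[0, 0, 0, 0, 1, 2, 2, 3, 4, 6, 7]
step 3: w=[0.1113, 0.1113, 0.1113, 0.1113, 0.0891, 0.0891, 0.0891, 0.0891, 0.0661, 0.0661, 0.0661]  mean=0.3292  Neff=10.5897  idx=[0, 0, 1, 2, 3, 4, 5, 6, 7, 8, 9]

N_eff = 10.5897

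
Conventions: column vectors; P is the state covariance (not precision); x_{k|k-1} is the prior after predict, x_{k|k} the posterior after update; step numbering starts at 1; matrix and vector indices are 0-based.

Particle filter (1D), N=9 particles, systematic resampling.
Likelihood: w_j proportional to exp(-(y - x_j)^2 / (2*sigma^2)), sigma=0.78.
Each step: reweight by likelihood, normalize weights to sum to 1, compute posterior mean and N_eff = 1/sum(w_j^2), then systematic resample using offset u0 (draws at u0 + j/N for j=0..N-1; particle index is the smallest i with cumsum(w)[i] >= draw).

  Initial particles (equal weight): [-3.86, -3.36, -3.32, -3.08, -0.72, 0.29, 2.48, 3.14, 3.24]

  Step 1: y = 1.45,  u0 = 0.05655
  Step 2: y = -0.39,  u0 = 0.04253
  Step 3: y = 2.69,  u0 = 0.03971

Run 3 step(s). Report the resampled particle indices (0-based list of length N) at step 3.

resampled_idx = [0, 1, 2, 3, 4, 5, 6, 7, 8]

step 1: w=[0.0000, 0.0000, 0.0000, 0.0000, 0.0223, 0.3530, 0.4461, 0.1020, 0.0766]  mean=1.7613  Neff=2.9379  idx=[5, 5, 5, 6, 6, 6, 6, 7, 8]
step 2: w=[0.3326, 0.3326, 0.3326, 0.0006, 0.0006, 0.0006, 0.0006, 0.0000, 0.0000]  mean=0.2950  Neff=3.0136  idx=[0, 0, 0, 1, 1, 1, 2, 2, 2]
step 3: w=[0.1111, 0.1111, 0.1111, 0.1111, 0.1111, 0.1111, 0.1111, 0.1111, 0.1111]  mean=0.2900  Neff=9.0000  idx=[0, 1, 2, 3, 4, 5, 6, 7, 8]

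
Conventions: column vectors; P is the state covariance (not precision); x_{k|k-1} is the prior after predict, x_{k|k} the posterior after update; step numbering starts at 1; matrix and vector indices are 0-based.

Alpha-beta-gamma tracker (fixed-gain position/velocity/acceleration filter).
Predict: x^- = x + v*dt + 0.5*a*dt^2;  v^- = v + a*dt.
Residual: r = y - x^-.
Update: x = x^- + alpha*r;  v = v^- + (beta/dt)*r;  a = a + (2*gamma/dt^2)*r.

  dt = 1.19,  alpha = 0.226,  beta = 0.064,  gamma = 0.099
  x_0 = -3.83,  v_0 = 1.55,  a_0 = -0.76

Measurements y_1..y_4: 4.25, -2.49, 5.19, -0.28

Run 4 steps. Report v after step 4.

step 1: x_pred=-2.5236  r=6.7736  x^+=-0.9928  v^+=1.0099  a^+=0.1871
step 2: x_pred=0.3415  r=-2.8315  x^+=-0.2984  v^+=1.0803  a^+=-0.2088
step 3: x_pred=0.8392  r=4.3508  x^+=1.8225  v^+=1.0658  a^+=0.3995
step 4: x_pred=3.3736  r=-3.6536  x^+=2.5479  v^+=1.3447  a^+=-0.1113

v_post = 1.3447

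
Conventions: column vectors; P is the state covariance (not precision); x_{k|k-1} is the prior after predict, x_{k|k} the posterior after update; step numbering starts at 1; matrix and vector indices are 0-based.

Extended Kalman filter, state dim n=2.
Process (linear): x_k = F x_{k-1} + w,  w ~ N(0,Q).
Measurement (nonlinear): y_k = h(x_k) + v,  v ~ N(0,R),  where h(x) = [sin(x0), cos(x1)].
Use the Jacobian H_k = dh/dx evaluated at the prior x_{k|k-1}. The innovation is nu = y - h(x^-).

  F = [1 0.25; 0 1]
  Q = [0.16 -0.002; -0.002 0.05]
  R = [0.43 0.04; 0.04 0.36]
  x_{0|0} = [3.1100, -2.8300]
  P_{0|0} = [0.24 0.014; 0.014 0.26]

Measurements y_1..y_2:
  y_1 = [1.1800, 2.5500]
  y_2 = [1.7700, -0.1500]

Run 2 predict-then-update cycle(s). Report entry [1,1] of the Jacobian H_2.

step 1: x^-=[2.4025, -2.8300]  P^-=[0.4233 0.0770; 0.0770 0.3100]  H_jac=[-0.7391 0.0000; 0.0000 0.3066]  S=[0.6612 0.0226; 0.0226 0.3891]  K=[-0.4761 0.0883; -0.0946 0.2497]  nu=[0.5064, 3.5018]  x^+=[2.4705, -2.0034]  P^+=[0.2722 0.0415; 0.0415 0.2809]
step 2: x^-=[1.9696, -2.0034]  P^-=[0.4705 0.1097; 0.1097 0.3309]  H_jac=[-0.3883 0.0000; 0.0000 0.9079]  S=[0.5010 0.0013; 0.0013 0.6327]  K=[-0.3652 0.1582; -0.0863 0.4750]  nu=[0.8485, 0.2693]  x^+=[1.7024, -1.9488]  P^+=[0.3881 0.0466; 0.0466 0.1845]

H_jac[1,1] = 0.9079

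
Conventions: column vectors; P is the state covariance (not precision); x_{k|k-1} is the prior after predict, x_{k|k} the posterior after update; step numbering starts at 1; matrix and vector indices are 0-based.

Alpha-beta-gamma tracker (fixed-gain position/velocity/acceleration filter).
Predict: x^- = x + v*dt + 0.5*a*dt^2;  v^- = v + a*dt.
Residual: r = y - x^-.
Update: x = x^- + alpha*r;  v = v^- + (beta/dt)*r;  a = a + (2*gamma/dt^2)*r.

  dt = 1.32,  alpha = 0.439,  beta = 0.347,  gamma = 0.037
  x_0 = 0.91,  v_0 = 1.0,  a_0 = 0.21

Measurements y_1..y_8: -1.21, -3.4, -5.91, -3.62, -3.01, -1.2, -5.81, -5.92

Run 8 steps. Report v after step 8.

v_post = -0.1008

step 1: x_pred=2.4130  r=-3.6230  x^+=0.8225  v^+=0.3248  a^+=0.0561
step 2: x_pred=1.3001  r=-4.7001  x^+=-0.7632  v^+=-0.8367  a^+=-0.1435
step 3: x_pred=-1.9926  r=-3.9174  x^+=-3.7124  v^+=-2.0559  a^+=-0.3099
step 4: x_pred=-6.6960  r=3.0760  x^+=-5.3457  v^+=-1.6562  a^+=-0.1792
step 5: x_pred=-7.6880  r=4.6780  x^+=-5.6344  v^+=-0.6630  a^+=0.0195
step 6: x_pred=-6.4926  r=5.2926  x^+=-4.1692  v^+=0.7540  a^+=0.2442
step 7: x_pred=-2.9612  r=-2.8488  x^+=-4.2118  v^+=0.3275  a^+=0.1233
step 8: x_pred=-3.6722  r=-2.2478  x^+=-4.6590  v^+=-0.1008  a^+=0.0278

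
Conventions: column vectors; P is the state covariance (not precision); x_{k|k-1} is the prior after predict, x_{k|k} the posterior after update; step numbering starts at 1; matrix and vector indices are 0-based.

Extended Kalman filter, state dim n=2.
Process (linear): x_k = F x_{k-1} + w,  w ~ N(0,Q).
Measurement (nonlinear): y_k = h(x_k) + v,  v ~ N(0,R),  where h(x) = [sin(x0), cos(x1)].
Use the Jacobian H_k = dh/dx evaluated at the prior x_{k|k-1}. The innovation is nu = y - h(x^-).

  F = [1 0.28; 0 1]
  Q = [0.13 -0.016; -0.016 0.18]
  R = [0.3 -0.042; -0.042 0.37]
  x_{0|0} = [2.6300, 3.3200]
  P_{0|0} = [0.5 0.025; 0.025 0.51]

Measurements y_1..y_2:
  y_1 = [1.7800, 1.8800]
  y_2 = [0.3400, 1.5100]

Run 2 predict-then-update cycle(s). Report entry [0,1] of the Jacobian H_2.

H_jac[0,1] = 0.0000

step 1: x^-=[3.5596, 3.3200]  P^-=[0.6840 0.1518; 0.1518 0.6900]  H_jac=[-0.9139 0.0000; 0.0000 0.1775]  S=[0.8713 -0.0666; -0.0666 0.3917]  K=[-0.7216 -0.0539; -0.1371 0.2893]  nu=[2.1859, 2.8641]  x^+=[1.8278, 3.8488]  P^+=[0.2344 0.0583; 0.0583 0.6356]
step 2: x^-=[2.9054, 3.8488]  P^-=[0.4469 0.2203; 0.2203 0.8156]  H_jac=[-0.9722 0.0000; 0.0000 0.6497]  S=[0.7224 -0.1811; -0.1811 0.7143]  K=[-0.5886 0.0511; -0.1179 0.7119]  nu=[0.1060, 2.2702]  x^+=[2.9590, 5.4525]  P^+=[0.1838 0.0671; 0.0671 0.4131]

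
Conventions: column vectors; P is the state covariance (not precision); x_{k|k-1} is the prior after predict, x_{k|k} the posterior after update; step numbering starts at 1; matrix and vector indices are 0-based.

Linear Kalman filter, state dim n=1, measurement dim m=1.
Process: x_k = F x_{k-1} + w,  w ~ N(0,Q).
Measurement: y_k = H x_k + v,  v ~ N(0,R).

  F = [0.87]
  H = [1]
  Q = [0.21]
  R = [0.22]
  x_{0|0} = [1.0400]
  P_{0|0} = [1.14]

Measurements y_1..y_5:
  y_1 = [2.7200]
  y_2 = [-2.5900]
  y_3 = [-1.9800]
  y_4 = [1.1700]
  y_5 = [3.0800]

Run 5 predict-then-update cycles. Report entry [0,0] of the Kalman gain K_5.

step 1: x^-=[0.9048]  P^-=[1.0729]  S=[1.2929]  K=[0.8298]  nu=[1.8152]  x^+=[2.4111]  P^+=[0.1826]
step 2: x^-=[2.0977]  P^-=[0.3482]  S=[0.5682]  K=[0.6128]  nu=[-4.6877]  x^+=[-0.7749]  P^+=[0.1348]
step 3: x^-=[-0.6742]  P^-=[0.3120]  S=[0.5320]  K=[0.5865]  nu=[-1.3058]  x^+=[-1.4400]  P^+=[0.1290]
step 4: x^-=[-1.2528]  P^-=[0.3077]  S=[0.5277]  K=[0.5831]  nu=[2.4228]  x^+=[0.1598]  P^+=[0.1283]
step 5: x^-=[0.1391]  P^-=[0.3071]  S=[0.5271]  K=[0.5826]  nu=[2.9409]  x^+=[1.8525]  P^+=[0.1282]

K[0,0] = 0.5826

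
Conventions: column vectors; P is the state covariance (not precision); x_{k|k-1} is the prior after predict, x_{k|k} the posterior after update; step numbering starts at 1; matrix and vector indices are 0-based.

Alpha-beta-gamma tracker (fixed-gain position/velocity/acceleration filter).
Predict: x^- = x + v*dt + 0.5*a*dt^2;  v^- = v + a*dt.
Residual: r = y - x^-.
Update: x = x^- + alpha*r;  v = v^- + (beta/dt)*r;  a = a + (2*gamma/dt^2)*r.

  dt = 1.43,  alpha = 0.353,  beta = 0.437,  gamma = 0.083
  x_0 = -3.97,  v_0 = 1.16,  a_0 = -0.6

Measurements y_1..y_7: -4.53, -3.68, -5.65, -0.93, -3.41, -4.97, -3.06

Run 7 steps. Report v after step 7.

step 1: x_pred=-2.9247  r=-1.6053  x^+=-3.4914  v^+=-0.1886  a^+=-0.7303
step 2: x_pred=-4.5077  r=0.8277  x^+=-4.2155  v^+=-0.9800  a^+=-0.6631
step 3: x_pred=-6.2949  r=0.6449  x^+=-6.0673  v^+=-1.7312  a^+=-0.6108
step 4: x_pred=-9.1673  r=8.2373  x^+=-6.2595  v^+=-0.0873  a^+=0.0579
step 5: x_pred=-6.3251  r=2.9151  x^+=-5.2961  v^+=0.8864  a^+=0.2946
step 6: x_pred=-3.7274  r=-1.2426  x^+=-4.1660  v^+=0.9279  a^+=0.1937
step 7: x_pred=-2.6411  r=-0.4189  x^+=-2.7890  v^+=1.0768  a^+=0.1597

v_post = 1.0768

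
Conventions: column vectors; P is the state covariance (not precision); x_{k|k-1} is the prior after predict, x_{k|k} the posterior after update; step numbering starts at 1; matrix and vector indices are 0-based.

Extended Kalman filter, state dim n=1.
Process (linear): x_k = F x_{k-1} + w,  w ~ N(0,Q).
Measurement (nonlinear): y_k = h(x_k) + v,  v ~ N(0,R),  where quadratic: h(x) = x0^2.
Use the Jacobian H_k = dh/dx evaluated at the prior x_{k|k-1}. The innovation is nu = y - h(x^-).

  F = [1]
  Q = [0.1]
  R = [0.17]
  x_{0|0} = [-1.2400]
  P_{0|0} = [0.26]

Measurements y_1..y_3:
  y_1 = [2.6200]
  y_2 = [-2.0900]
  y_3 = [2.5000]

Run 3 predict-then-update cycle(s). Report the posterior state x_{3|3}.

x_post = [-1.1886]

step 1: x^-=[-1.2400]  P^-=[0.3600]  H_jac=[-2.4800]  S=[2.3841]  K=[-0.3745]  nu=[1.0824]  x^+=[-1.6453]  P^+=[0.0257]
step 2: x^-=[-1.6453]  P^-=[0.1257]  H_jac=[-3.2907]  S=[1.5308]  K=[-0.2701]  nu=[-4.7971]  x^+=[-0.3494]  P^+=[0.0140]
step 3: x^-=[-0.3494]  P^-=[0.1140]  H_jac=[-0.6989]  S=[0.2257]  K=[-0.3529]  nu=[2.3779]  x^+=[-1.1886]  P^+=[0.0858]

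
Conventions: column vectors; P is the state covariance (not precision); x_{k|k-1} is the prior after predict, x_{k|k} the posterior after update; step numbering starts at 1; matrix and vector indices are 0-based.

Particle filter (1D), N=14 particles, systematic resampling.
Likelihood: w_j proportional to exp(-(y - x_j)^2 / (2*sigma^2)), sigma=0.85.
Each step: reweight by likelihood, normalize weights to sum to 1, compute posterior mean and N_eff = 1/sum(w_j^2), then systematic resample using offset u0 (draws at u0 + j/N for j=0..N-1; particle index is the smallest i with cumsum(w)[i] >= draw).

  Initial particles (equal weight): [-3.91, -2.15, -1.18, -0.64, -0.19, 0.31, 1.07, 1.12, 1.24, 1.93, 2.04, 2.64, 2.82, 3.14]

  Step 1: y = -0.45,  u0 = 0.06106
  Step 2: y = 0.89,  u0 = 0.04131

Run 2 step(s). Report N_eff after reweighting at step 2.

step 1: w=[0.0001, 0.0340, 0.1735, 0.2447, 0.2395, 0.1682, 0.0507, 0.0456, 0.0348, 0.0050, 0.0034, 0.0003, 0.0002, 0.0000]  mean=-0.2615  Neff=5.4733  idx=[2, 2, 2, 3, 3, 3, 4, 4, 4, 5, 5, 5, 7, 8]
step 2: w=[0.0081, 0.0081, 0.0081, 0.0312, 0.0312, 0.0312, 0.0703, 0.0703, 0.0703, 0.1248, 0.1248, 0.1248, 0.1519, 0.1448]  mean=0.3371  Neff=9.1971  idx=[3, 5, 6, 7, 8, 9, 10, 10, 11, 11, 12, 12, 13, 13]

N_eff = 9.1971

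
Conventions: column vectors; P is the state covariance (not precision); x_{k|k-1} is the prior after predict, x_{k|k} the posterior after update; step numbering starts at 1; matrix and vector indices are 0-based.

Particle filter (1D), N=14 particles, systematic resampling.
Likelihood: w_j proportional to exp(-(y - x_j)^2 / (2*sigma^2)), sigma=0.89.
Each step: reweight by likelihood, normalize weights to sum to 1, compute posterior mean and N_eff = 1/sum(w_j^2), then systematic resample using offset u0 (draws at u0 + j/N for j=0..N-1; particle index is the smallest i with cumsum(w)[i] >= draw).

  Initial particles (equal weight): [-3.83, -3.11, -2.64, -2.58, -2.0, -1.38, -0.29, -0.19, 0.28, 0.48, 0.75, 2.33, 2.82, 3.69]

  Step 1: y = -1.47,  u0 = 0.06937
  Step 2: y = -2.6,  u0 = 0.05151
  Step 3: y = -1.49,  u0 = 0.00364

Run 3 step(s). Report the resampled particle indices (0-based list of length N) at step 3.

resampled_idx = [0, 1, 3, 4, 6, 7, 7, 8, 9, 10, 11, 11, 12, 13]

step 1: w=[0.0075, 0.0460, 0.1060, 0.1155, 0.2106, 0.2502, 0.1044, 0.0894, 0.0364, 0.0228, 0.0112, 0.0000, 0.0000, 0.0000]  mean=-1.5337  Neff=6.4705  idx=[2, 2, 3, 4, 4, 4, 5, 5, 5, 5, 6, 7, 7, 10]
step 2: w=[0.1420, 0.1420, 0.1421, 0.1132, 0.1132, 0.1132, 0.0555, 0.0555, 0.0555, 0.0555, 0.0049, 0.0036, 0.0036, 0.0001]  mean=-2.1045  Neff=8.9834  idx=[0, 0, 1, 1, 2, 2, 3, 4, 4, 5, 6, 7, 8, 9]
step 3: w=[0.0432, 0.0432, 0.0432, 0.0432, 0.0470, 0.0470, 0.0845, 0.0845, 0.0845, 0.0845, 0.0988, 0.0988, 0.0988, 0.0988]  mean=-1.9201  Neff=12.5811  idx=[0, 1, 3, 4, 6, 7, 7, 8, 9, 10, 11, 11, 12, 13]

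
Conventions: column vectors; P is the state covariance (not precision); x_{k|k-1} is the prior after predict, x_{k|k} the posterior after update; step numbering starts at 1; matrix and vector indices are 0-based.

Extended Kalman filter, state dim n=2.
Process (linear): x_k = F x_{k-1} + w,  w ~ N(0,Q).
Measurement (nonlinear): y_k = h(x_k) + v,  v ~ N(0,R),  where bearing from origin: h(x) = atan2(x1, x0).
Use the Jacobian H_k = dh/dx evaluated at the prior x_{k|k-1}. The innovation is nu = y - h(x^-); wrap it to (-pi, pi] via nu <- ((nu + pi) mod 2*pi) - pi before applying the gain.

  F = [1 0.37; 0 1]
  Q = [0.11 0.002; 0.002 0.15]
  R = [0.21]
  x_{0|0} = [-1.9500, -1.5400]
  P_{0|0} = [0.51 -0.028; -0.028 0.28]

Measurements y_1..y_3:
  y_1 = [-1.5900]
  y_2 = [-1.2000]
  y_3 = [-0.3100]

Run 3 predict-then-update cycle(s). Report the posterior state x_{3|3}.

step 1: x^-=[-2.5198, -1.5400]  P^-=[0.6376 0.0776; 0.0776 0.4300]  H_jac=[0.1766 -0.2889]  S=[0.2579]  K=[0.3497; -0.4287]  nu=[1.0030]  x^+=[-2.1691, -1.9700]  P^+=[0.6061 0.1163; 0.1163 0.3826]
step 2: x^-=[-2.8979, -1.9700]  P^-=[0.8545 0.2598; 0.2598 0.5326]  H_jac=[0.1604 -0.2360]  S=[0.2420]  K=[0.3131; -0.3472]  nu=[1.3446]  x^+=[-2.4769, -2.4368]  P^+=[0.8308 0.2861; 0.2861 0.5034]
step 3: x^-=[-3.3786, -2.4368]  P^-=[1.2214 0.4744; 0.4744 0.6534]  H_jac=[0.1404 -0.1947]  S=[0.2329]  K=[0.3398; -0.2602]  nu=[2.2067]  x^+=[-2.6286, -3.0110]  P^+=[1.1945 0.4950; 0.4950 0.6377]

x_post = [-2.6286, -3.0110]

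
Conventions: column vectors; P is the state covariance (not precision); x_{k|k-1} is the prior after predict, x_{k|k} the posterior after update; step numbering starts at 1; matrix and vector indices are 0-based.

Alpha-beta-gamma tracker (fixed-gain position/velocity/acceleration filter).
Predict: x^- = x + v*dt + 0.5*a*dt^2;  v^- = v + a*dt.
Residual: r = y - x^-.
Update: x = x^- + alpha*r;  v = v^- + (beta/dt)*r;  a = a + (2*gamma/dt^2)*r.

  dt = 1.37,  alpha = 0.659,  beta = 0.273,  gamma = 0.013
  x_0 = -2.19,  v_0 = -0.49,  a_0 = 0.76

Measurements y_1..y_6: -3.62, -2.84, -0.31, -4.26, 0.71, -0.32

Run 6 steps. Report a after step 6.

a_post = 0.5498

step 1: x_pred=-2.1481  r=-1.4719  x^+=-3.1181  v^+=0.2579  a^+=0.7396
step 2: x_pred=-2.0707  r=-0.7693  x^+=-2.5777  v^+=1.1179  a^+=0.7290
step 3: x_pred=-0.3621  r=0.0521  x^+=-0.3278  v^+=2.1269  a^+=0.7297
step 4: x_pred=3.2708  r=-7.5308  x^+=-1.6920  v^+=1.6259  a^+=0.6254
step 5: x_pred=1.1223  r=-0.4123  x^+=0.8506  v^+=2.4005  a^+=0.6196
step 6: x_pred=4.7207  r=-5.0407  x^+=1.3989  v^+=2.2449  a^+=0.5498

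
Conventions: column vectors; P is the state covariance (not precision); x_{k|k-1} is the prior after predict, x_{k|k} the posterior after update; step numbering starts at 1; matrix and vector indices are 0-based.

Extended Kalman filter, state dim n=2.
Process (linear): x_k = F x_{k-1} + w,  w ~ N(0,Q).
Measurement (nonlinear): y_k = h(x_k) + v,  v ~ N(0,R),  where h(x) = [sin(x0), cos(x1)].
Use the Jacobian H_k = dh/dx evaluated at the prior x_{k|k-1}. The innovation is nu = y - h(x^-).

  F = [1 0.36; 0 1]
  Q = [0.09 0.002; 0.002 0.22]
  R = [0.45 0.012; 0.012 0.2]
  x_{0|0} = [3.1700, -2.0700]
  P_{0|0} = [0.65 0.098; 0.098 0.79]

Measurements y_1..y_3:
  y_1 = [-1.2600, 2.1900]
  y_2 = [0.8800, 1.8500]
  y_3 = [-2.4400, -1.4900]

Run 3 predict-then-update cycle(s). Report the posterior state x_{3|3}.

step 1: x^-=[2.4248, -2.0700]  P^-=[0.9129 0.3844; 0.3844 1.0100]  H_jac=[-0.7539 0.0000; 0.0000 0.8780]  S=[0.9689 -0.2424; -0.2424 0.9785]  K=[-0.6653 0.1801; -0.0771 0.8871]  nu=[-1.9170, 2.6687]  x^+=[4.1807, 0.4453]  P^+=[0.3943 0.0319; 0.0319 0.2010]
step 2: x^-=[4.3410, 0.4453]  P^-=[0.5333 0.1063; 0.1063 0.4210]  H_jac=[-0.3629 0.0000; 0.0000 -0.4307]  S=[0.5202 0.0286; 0.0286 0.2781]  K=[-0.3650 -0.1271; -0.0385 -0.6481]  nu=[1.8118, 0.9475]  x^+=[3.5593, -0.2386]  P^+=[0.4568 0.0692; 0.0692 0.3020]
step 3: x^-=[3.4734, -0.2386]  P^-=[0.6358 0.1799; 0.1799 0.5220]  H_jac=[-0.9455 0.0000; 0.0000 0.2363]  S=[1.0183 -0.0282; -0.0282 0.2291]  K=[-0.5872 0.1133; -0.1526 0.5195]  nu=[-2.1143, -2.4617]  x^+=[4.4359, -1.1947]  P^+=[0.2780 0.0661; 0.0661 0.4320]

x_post = [4.4359, -1.1947]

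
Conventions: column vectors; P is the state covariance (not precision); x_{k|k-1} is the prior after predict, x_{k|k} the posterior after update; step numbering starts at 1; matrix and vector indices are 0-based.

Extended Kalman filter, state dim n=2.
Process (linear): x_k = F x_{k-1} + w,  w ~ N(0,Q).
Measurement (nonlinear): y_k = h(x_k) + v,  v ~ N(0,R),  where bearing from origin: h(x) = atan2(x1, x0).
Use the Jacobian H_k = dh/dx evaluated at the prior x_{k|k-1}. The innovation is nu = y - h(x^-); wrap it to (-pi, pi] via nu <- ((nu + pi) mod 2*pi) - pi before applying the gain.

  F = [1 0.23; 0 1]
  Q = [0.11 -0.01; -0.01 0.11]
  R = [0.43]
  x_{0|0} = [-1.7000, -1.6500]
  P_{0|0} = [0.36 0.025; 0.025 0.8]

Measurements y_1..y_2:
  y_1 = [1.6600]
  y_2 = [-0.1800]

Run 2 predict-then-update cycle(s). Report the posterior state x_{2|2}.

x_post = [-2.8552, -2.2152]

step 1: x^-=[-2.0795, -1.6500]  P^-=[0.5238 0.1990; 0.1990 0.9100]  H_jac=[0.2341 -0.2951]  S=[0.5105]  K=[0.1252; -0.4348]  nu=[-2.1523]  x^+=[-2.3490, -0.7142]  P^+=[0.5158 0.2268; 0.2268 0.8135]
step 2: x^-=[-2.5133, -0.7142]  P^-=[0.7732 0.4039; 0.4039 0.9235]  H_jac=[0.1046 -0.3682]  S=[0.5325]  K=[-0.1273; -0.5591]  nu=[2.6847]  x^+=[-2.8552, -2.2152]  P^+=[0.7645 0.3660; 0.3660 0.7570]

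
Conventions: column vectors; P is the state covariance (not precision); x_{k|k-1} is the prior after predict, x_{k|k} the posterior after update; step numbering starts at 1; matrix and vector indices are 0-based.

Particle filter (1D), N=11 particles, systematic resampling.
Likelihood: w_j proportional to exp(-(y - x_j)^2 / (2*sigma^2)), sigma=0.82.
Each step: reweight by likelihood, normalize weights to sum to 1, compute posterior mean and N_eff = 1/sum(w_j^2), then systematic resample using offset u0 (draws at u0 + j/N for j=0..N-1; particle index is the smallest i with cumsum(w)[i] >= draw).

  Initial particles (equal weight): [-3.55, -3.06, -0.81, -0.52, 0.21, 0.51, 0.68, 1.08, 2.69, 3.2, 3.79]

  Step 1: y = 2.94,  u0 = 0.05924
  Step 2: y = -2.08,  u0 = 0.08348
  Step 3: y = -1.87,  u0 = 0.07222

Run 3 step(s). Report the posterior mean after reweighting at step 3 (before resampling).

post_mean = 2.6913

step 1: w=[0.0000, 0.0000, 0.0000, 0.0001, 0.0015, 0.0048, 0.0086, 0.0293, 0.3664, 0.3650, 0.2243]  mean=3.0441  Neff=3.1369  idx=[8, 8, 8, 8, 9, 9, 9, 9, 10, 10, 10]
step 2: w=[0.2446, 0.2446, 0.2446, 0.2446, 0.0054, 0.0054, 0.0054, 0.0054, 0.0000, 0.0000, 0.0000]  mean=2.7012  Neff=4.1779  idx=[0, 0, 1, 1, 1, 2, 2, 2, 3, 3, 6]
step 3: w=[0.0997, 0.0997, 0.0997, 0.0997, 0.0997, 0.0997, 0.0997, 0.0997, 0.0997, 0.0997, 0.0026]  mean=2.6913  Neff=10.0513  idx=[0, 1, 2, 3, 4, 5, 6, 7, 8, 8, 9]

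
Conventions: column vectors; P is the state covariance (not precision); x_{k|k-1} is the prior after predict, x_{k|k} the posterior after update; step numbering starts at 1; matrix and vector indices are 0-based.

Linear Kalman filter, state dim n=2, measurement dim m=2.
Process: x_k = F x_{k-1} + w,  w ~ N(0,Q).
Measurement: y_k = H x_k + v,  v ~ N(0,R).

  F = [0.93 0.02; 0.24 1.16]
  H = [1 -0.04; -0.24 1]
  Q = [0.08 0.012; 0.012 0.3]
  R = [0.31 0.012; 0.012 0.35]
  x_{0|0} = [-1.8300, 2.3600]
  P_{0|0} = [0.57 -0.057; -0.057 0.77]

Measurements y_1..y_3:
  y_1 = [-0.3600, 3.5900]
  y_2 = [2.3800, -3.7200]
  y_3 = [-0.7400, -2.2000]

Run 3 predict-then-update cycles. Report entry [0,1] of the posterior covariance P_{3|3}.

step 1: x^-=[-1.6547, 2.2984]  P^-=[0.5712 0.0953; 0.0953 1.3372]  S=[0.8757 -0.0823; -0.0823 1.6744]  K=[0.6486 0.0070; 0.1221 0.7910]  nu=[1.3866, 0.8945]  x^+=[-0.7492, 3.1753]  P^+=[0.2035 0.0591; 0.0591 0.2925]
step 2: x^-=[-0.6332, 3.5035]  P^-=[0.2583 0.1282; 0.1282 0.7382]  S=[0.5592 0.0499; 0.0499 1.0415]  K=[0.4490 0.0420; 0.1163 0.6736]  nu=[3.1534, -7.3755]  x^+=[0.4725, -1.0980]  P^+=[0.1419 0.0542; 0.0542 0.2502]
step 3: x^-=[0.4174, -1.1603]  P^-=[0.2048 0.1081; 0.1081 0.6749]  S=[0.5072 0.0450; 0.0450 0.9848]  K=[0.3915 0.0420; 0.1019 0.6543]  nu=[-1.2038, -0.9395]  x^+=[-0.0933, -1.8977]  P^+=[0.1238 0.0491; 0.0491 0.2420]

P_post[0,1] = 0.0491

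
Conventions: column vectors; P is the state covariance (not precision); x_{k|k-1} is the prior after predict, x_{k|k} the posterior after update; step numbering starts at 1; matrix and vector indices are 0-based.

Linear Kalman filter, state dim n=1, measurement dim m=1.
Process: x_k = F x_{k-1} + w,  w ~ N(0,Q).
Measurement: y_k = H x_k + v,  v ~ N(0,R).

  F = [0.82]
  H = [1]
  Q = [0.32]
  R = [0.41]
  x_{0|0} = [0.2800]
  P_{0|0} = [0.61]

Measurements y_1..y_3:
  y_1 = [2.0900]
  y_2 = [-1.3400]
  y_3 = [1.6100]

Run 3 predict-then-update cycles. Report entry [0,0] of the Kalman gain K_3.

step 1: x^-=[0.2296]  P^-=[0.7302]  S=[1.1402]  K=[0.6404]  nu=[1.8604]  x^+=[1.4210]  P^+=[0.2626]
step 2: x^-=[1.1652]  P^-=[0.4965]  S=[0.9065]  K=[0.5477]  nu=[-2.5052]  x^+=[-0.2070]  P^+=[0.2246]
step 3: x^-=[-0.1697]  P^-=[0.4710]  S=[0.8810]  K=[0.5346]  nu=[1.7797]  x^+=[0.7818]  P^+=[0.2192]

K[0,0] = 0.5346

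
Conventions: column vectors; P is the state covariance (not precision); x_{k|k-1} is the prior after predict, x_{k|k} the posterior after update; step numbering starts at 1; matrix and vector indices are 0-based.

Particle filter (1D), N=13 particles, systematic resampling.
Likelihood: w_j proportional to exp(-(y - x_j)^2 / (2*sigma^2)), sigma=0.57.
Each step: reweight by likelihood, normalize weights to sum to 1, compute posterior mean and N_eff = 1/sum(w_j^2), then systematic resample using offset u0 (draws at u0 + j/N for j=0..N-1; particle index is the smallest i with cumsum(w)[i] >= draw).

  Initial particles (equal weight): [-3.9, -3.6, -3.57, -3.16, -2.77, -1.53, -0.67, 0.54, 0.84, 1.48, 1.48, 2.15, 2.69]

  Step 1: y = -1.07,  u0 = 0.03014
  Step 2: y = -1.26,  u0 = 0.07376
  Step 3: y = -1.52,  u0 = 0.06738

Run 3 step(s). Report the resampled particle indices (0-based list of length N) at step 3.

step 1: w=[0.0000, 0.0000, 0.0000, 0.0008, 0.0076, 0.4691, 0.5079, 0.0120, 0.0024, 0.0000, 0.0000, 0.0000, 0.0000]  mean=-1.0734  Neff=2.0908  idx=[5, 5, 5, 5, 5, 5, 6, 6, 6, 6, 6, 6, 6]
step 2: w=[0.0945, 0.0945, 0.0945, 0.0945, 0.0945, 0.0945, 0.0619, 0.0619, 0.0619, 0.0619, 0.0619, 0.0619, 0.0619]  mean=-1.1576  Neff=12.4438  idx=[0, 1, 2, 3, 4, 4, 5, 6, 7, 9, 10, 11, 12]
step 3: w=[0.1114, 0.1114, 0.1114, 0.1114, 0.1114, 0.1114, 0.1114, 0.0367, 0.0367, 0.0367, 0.0367, 0.0367, 0.0367]  mean=-1.3408  Neff=10.5278  idx=[0, 1, 1, 2, 3, 4, 4, 5, 6, 6, 8, 10, 12]

resampled_idx = [0, 1, 1, 2, 3, 4, 4, 5, 6, 6, 8, 10, 12]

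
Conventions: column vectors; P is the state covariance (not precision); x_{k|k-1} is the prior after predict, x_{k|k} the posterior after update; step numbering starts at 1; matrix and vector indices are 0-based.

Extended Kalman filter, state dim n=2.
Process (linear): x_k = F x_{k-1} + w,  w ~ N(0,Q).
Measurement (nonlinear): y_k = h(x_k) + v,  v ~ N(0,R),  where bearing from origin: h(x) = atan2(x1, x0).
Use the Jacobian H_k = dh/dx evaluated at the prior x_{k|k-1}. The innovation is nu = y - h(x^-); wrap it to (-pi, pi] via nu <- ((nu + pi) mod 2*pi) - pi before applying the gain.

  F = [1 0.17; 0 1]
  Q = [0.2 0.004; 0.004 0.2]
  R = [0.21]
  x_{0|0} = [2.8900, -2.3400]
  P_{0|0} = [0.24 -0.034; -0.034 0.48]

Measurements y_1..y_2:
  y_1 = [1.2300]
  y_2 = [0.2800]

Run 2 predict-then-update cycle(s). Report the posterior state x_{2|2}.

step 1: x^-=[2.4922, -2.3400]  P^-=[0.4423 0.0516; 0.0516 0.6800]  H_jac=[0.2002 0.2133]  S=[0.2631]  K=[0.3785; 0.5905]  nu=[1.9839]  x^+=[3.2431, -1.1685]  P^+=[0.4046 -0.0072; -0.0072 0.5883]
step 2: x^-=[3.0445, -1.1685]  P^-=[0.6192 0.0968; 0.0968 0.7883]  H_jac=[0.1099 0.2863]  S=[0.2882]  K=[0.3323; 0.8200]  nu=[0.6465]  x^+=[3.2593, -0.6383]  P^+=[0.5874 0.0183; 0.0183 0.5945]

x_post = [3.2593, -0.6383]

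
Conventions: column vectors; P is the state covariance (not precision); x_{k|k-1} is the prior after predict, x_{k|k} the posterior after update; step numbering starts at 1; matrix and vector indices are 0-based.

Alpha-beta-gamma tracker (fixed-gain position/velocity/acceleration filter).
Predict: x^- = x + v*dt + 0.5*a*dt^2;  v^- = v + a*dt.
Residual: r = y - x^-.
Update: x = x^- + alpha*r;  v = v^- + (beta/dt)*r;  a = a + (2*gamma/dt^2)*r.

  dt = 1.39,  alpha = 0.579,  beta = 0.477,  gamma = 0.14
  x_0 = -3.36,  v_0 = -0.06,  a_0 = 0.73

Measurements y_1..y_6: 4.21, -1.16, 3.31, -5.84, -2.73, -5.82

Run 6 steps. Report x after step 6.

x_post = -8.2265

step 1: x_pred=-2.7382  r=6.9482  x^+=1.2848  v^+=3.3391  a^+=1.7369
step 2: x_pred=7.6041  r=-8.7641  x^+=2.5297  v^+=2.7459  a^+=0.4668
step 3: x_pred=6.7974  r=-3.4874  x^+=4.7782  v^+=2.1980  a^+=-0.0386
step 4: x_pred=7.7962  r=-13.6362  x^+=-0.0992  v^+=-2.5351  a^+=-2.0147
step 5: x_pred=-5.5692  r=2.8392  x^+=-3.9253  v^+=-4.3612  a^+=-1.6033
step 6: x_pred=-11.5362  r=5.7162  x^+=-8.2265  v^+=-4.6281  a^+=-0.7749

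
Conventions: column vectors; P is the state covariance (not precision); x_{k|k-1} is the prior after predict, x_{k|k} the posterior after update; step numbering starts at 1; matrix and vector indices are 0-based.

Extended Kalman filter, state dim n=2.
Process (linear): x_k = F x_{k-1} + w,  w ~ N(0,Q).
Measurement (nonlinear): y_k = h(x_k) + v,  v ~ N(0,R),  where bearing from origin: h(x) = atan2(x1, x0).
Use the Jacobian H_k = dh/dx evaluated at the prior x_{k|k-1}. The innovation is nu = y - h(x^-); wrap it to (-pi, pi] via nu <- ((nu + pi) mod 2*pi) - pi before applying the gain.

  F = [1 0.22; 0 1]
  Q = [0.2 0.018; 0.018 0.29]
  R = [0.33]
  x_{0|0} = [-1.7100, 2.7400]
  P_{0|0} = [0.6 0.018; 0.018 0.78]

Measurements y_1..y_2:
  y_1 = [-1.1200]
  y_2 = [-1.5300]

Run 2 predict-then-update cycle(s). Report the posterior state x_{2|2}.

step 1: x^-=[-1.1072, 2.7400]  P^-=[0.8457 0.2076; 0.2076 1.0700]  H_jac=[-0.3137 -0.1268]  S=[0.4470]  K=[-0.6525; -0.4492]  nu=[-3.0748]  x^+=[0.8991, 4.1213]  P^+=[0.6554 0.0766; 0.0766 0.9798]
step 2: x^-=[1.8058, 4.1213]  P^-=[0.9365 0.3101; 0.3101 1.2698]  H_jac=[-0.2036 0.0892]  S=[0.3676]  K=[-0.4433; 0.1363]  nu=[-2.6878]  x^+=[2.9973, 3.7548]  P^+=[0.8643 0.3324; 0.3324 1.2630]

x_post = [2.9973, 3.7548]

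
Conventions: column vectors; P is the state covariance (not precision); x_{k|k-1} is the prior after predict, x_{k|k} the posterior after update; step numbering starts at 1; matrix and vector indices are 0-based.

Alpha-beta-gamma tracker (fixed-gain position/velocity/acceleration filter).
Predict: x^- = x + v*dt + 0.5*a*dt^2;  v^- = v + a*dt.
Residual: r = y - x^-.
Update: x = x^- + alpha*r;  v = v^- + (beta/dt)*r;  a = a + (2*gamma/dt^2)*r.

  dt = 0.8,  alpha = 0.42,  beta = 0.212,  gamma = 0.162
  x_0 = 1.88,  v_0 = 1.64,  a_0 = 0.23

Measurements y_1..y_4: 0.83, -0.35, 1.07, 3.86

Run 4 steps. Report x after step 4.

step 1: x_pred=3.2656  r=-2.4356  x^+=2.2426  v^+=1.1786  a^+=-1.0030
step 2: x_pred=2.8645  r=-3.2145  x^+=1.5144  v^+=-0.4757  a^+=-2.6304
step 3: x_pred=0.2921  r=0.7779  x^+=0.6188  v^+=-2.3739  a^+=-2.2366
step 4: x_pred=-1.9960  r=5.8560  x^+=0.4635  v^+=-2.6113  a^+=0.7280

x_post = 0.4635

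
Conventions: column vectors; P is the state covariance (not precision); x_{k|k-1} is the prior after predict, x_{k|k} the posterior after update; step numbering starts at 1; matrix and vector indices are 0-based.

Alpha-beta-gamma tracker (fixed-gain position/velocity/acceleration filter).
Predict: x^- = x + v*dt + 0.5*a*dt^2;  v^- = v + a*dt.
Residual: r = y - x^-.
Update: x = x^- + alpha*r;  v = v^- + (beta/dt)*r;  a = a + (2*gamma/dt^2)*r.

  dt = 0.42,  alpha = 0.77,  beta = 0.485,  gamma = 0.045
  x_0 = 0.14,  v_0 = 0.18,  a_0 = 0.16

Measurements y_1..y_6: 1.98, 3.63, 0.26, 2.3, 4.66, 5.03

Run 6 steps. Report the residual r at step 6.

resid = -0.4463

step 1: x_pred=0.2297  r=1.7503  x^+=1.5774  v^+=2.2684  a^+=1.0530
step 2: x_pred=2.6230  r=1.0070  x^+=3.3984  v^+=3.8734  a^+=1.5668
step 3: x_pred=5.1634  r=-4.9034  x^+=1.3878  v^+=-1.1308  a^+=-0.9350
step 4: x_pred=0.8304  r=1.4696  x^+=1.9620  v^+=0.1736  a^+=-0.1852
step 5: x_pred=2.0185  r=2.6415  x^+=4.0525  v^+=3.1460  a^+=1.1625
step 6: x_pred=5.4763  r=-0.4463  x^+=5.1327  v^+=3.1189  a^+=0.9348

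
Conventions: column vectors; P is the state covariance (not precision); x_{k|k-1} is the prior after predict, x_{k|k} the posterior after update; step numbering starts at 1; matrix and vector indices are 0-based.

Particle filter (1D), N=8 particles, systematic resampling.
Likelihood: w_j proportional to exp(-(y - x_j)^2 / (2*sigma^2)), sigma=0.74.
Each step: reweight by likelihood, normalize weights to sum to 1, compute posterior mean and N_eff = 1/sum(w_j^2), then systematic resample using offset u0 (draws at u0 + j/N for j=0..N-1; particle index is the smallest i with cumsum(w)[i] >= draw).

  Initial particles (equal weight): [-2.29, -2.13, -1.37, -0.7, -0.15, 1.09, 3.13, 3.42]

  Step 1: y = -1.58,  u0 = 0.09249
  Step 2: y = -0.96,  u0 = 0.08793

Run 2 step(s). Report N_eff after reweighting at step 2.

step 1: w=[0.2104, 0.2529, 0.3202, 0.1644, 0.0515, 0.0005, 0.0000, 0.0000]  mean=-1.5816  Neff=4.1583  idx=[0, 1, 1, 2, 2, 2, 3, 4]
step 2: w=[0.0411, 0.0593, 0.0593, 0.1774, 0.1774, 0.1774, 0.1945, 0.1136]  mean=-1.2290  Neff=6.4989  idx=[1, 3, 4, 4, 5, 6, 6, 7]

N_eff = 6.4989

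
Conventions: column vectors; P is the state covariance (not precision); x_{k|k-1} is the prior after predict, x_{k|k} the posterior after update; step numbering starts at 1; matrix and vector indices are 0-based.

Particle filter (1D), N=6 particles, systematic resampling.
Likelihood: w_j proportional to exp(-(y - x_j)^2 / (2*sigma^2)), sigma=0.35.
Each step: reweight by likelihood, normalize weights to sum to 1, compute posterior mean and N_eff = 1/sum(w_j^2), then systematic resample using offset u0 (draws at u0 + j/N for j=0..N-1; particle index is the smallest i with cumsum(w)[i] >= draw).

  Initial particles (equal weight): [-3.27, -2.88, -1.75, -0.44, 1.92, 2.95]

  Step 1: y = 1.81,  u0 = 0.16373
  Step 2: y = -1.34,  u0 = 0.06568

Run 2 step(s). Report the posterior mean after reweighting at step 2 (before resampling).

post_mean = 1.9200

step 1: w=[0.0000, 0.0000, 0.0000, 0.0000, 0.9948, 0.0052]  mean=1.9253  Neff=1.0104  idx=[4, 4, 4, 4, 4, 5]
step 2: w=[0.2000, 0.2000, 0.2000, 0.2000, 0.2000, 0.0000]  mean=1.9200  Neff=5.0000  idx=[0, 1, 1, 2, 3, 4]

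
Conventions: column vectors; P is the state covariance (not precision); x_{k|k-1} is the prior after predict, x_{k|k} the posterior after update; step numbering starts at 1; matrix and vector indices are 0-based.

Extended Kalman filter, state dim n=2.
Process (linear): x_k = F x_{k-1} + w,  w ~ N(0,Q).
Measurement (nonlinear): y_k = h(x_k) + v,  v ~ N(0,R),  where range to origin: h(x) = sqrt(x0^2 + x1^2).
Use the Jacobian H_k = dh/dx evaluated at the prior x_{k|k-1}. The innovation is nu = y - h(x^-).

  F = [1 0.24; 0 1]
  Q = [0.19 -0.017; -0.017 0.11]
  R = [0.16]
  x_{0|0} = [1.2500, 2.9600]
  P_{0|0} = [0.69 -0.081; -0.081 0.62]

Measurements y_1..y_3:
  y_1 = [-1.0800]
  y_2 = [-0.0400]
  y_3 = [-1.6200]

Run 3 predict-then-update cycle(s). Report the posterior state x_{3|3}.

x_post = [0.3731, 1.0960]

step 1: x^-=[1.9604, 2.9600]  P^-=[0.8768 0.0508; 0.0508 0.7300]  H_jac=[0.5522 0.8337]  S=[0.9815]  K=[0.5364; 0.6486]  nu=[-4.6303]  x^+=[-0.5234, -0.0434]  P^+=[0.5944 -0.2907; -0.2907 0.3170]
step 2: x^-=[-0.5338, -0.0434]  P^-=[0.6631 -0.2316; -0.2316 0.4270]  H_jac=[-0.9967 -0.0811]  S=[0.7841]  K=[-0.8189; 0.2503]  nu=[-0.5756]  x^+=[-0.0625, -0.1875]  P^+=[0.1372 -0.0709; -0.0709 0.3779]
step 3: x^-=[-0.1074, -0.1875]  P^-=[0.3150 0.0028; 0.0028 0.4879]  H_jac=[-0.4972 -0.8676]  S=[0.6075]  K=[-0.2617; -0.6990]  nu=[-1.8361]  x^+=[0.3731, 1.0960]  P^+=[0.2733 -0.1084; -0.1084 0.1910]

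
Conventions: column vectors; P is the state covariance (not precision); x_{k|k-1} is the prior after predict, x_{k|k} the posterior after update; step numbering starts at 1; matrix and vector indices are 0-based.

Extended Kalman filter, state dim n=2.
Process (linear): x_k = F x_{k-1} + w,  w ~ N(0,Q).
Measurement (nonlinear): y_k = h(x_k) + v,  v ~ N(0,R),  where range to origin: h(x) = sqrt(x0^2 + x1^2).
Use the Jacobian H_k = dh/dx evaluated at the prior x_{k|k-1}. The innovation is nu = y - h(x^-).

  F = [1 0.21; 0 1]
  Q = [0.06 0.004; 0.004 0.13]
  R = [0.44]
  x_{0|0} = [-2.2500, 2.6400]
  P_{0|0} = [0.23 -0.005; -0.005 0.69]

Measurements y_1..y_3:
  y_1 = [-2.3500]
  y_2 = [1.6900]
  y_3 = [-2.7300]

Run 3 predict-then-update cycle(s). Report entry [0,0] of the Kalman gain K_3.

step 1: x^-=[-1.6956, 2.6400]  P^-=[0.3183 0.1439; 0.1439 0.8200]  H_jac=[-0.5404 0.8414]  S=[0.9826]  K=[-0.0519; 0.6230]  nu=[-5.4876]  x^+=[-1.4111, -0.7788]  P^+=[0.3157 0.1756; 0.1756 0.4386]
step 2: x^-=[-1.5746, -0.7788]  P^-=[0.4688 0.2717; 0.2717 0.5686]  H_jac=[-0.8963 -0.4433]  S=[1.1444]  K=[-0.4725; -0.4331]  nu=[-0.0667]  x^+=[-1.5431, -0.7499]  P^+=[0.2133 0.0376; 0.0376 0.3539]
step 3: x^-=[-1.7006, -0.7499]  P^-=[0.3047 0.1159; 0.1159 0.4839]  H_jac=[-0.9150 -0.4035]  S=[0.8595]  K=[-0.3788; -0.3506]  nu=[-4.5886]  x^+=[0.0376, 0.8586]  P^+=[0.1814 0.0018; 0.0018 0.3783]

K[0,0] = -0.3788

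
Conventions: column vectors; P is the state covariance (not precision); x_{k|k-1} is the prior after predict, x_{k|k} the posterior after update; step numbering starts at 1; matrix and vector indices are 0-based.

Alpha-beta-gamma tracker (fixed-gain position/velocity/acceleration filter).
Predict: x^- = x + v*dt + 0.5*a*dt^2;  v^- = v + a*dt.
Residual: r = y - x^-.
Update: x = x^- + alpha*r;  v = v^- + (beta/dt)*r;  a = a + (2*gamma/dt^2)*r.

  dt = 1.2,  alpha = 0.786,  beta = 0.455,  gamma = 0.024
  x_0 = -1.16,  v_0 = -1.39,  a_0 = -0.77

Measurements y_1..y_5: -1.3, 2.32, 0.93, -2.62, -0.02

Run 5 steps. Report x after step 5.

step 1: x_pred=-3.3824  r=2.0824  x^+=-1.7456  v^+=-1.5244  a^+=-0.7006
step 2: x_pred=-4.0794  r=6.3994  x^+=0.9505  v^+=0.0613  a^+=-0.4873
step 3: x_pred=0.6733  r=0.2567  x^+=0.8751  v^+=-0.4261  a^+=-0.4787
step 4: x_pred=0.0191  r=-2.6391  x^+=-2.0552  v^+=-2.0012  a^+=-0.5667
step 5: x_pred=-4.8647  r=4.8447  x^+=-1.0568  v^+=-0.8443  a^+=-0.4052

x_post = -1.0568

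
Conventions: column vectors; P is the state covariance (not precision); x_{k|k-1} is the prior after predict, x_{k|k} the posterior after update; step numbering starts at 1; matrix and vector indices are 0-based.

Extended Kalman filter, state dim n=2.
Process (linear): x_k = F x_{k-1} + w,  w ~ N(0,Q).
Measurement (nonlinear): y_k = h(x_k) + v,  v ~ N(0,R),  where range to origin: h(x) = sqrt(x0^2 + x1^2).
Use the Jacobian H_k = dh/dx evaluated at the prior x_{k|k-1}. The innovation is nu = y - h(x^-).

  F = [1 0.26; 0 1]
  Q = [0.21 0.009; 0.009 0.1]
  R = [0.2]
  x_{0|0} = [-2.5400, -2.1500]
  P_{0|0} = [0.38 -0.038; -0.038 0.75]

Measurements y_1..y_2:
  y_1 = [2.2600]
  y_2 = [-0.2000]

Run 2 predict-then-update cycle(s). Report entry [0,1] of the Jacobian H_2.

step 1: x^-=[-3.0990, -2.1500]  P^-=[0.6209 0.1660; 0.1660 0.8500]  H_jac=[-0.8216 -0.5700]  S=[1.0509]  K=[-0.5755; -0.5909]  nu=[-1.5118]  x^+=[-2.2289, -1.2568]  P^+=[0.2729 -0.1914; -0.1914 0.4831]
step 2: x^-=[-2.5557, -1.2568]  P^-=[0.4160 -0.0567; -0.0567 0.5831]  H_jac=[-0.8974 -0.4413]  S=[0.6036]  K=[-0.5770; -0.3420]  nu=[-3.0480]  x^+=[-0.7971, -0.2145]  P^+=[0.2151 -0.1758; -0.1758 0.5125]

H_jac[0,1] = -0.4413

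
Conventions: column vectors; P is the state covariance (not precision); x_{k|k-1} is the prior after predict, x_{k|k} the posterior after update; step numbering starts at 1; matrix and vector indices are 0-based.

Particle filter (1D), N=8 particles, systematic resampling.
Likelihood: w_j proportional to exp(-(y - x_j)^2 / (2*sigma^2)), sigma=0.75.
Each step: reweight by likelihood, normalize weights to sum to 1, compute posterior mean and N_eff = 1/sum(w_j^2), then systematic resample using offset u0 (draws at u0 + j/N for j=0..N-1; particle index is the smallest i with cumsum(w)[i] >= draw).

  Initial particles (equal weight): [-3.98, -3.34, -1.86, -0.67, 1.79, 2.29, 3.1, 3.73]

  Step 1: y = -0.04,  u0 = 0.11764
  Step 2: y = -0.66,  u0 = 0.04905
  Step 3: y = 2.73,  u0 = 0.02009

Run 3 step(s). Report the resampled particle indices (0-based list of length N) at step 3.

step 1: w=[0.0000, 0.0001, 0.0646, 0.8627, 0.0626, 0.0098, 0.0002, 0.0000]  mean=-0.5633  Neff=1.3290  idx=[3, 3, 3, 3, 3, 3, 3, 5]
step 2: w=[0.1428, 0.1428, 0.1428, 0.1428, 0.1428, 0.1428, 0.1428, 0.0001]  mean=-0.6698  Neff=7.0009  idx=[0, 1, 2, 2, 3, 4, 5, 6]
step 3: w=[0.1250, 0.1250, 0.1250, 0.1250, 0.1250, 0.1250, 0.1250, 0.1250]  mean=-0.6700  Neff=8.0000  idx=[0, 1, 2, 3, 4, 5, 6, 7]

resampled_idx = [0, 1, 2, 3, 4, 5, 6, 7]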